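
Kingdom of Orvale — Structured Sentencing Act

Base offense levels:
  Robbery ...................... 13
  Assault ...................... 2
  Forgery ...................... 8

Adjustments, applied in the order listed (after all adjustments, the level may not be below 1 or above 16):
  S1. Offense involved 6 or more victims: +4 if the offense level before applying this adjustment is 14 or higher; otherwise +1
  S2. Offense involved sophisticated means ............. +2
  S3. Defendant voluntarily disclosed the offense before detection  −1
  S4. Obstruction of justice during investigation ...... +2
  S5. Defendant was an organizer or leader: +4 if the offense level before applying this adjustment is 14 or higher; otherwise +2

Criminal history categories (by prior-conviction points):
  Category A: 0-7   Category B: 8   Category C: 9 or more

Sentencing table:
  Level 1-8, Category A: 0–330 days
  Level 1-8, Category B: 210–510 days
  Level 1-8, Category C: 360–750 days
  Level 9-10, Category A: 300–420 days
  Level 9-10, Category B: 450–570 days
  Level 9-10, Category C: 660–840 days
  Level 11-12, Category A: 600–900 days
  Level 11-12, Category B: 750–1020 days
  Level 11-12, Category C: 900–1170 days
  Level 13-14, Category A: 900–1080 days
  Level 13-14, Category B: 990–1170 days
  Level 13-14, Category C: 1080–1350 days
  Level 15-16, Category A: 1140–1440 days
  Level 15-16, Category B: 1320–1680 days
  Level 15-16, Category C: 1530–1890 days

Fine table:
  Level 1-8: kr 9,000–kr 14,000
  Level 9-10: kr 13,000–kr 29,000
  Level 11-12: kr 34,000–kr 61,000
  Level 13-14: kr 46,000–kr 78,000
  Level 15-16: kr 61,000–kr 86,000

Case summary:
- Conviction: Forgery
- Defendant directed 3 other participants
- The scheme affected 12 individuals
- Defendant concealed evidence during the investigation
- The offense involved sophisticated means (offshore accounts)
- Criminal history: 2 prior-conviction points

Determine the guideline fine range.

Base offense level for forgery: 8.
S1 applies (level before this adjustment is 8 < 14, so +1): 8 + 1 = 9.
S2 applies: 9 + 2 = 11.
S3 does not apply.
S4 applies: 11 + 2 = 13.
S5 applies (level before this adjustment is 13 < 14, so +2): 13 + 2 = 15.
Final offense level: 15.
Level 15 falls in the 15-16 band.
Fine table: Level 15-16 → kr 61,000–kr 86,000.

kr 61,000–kr 86,000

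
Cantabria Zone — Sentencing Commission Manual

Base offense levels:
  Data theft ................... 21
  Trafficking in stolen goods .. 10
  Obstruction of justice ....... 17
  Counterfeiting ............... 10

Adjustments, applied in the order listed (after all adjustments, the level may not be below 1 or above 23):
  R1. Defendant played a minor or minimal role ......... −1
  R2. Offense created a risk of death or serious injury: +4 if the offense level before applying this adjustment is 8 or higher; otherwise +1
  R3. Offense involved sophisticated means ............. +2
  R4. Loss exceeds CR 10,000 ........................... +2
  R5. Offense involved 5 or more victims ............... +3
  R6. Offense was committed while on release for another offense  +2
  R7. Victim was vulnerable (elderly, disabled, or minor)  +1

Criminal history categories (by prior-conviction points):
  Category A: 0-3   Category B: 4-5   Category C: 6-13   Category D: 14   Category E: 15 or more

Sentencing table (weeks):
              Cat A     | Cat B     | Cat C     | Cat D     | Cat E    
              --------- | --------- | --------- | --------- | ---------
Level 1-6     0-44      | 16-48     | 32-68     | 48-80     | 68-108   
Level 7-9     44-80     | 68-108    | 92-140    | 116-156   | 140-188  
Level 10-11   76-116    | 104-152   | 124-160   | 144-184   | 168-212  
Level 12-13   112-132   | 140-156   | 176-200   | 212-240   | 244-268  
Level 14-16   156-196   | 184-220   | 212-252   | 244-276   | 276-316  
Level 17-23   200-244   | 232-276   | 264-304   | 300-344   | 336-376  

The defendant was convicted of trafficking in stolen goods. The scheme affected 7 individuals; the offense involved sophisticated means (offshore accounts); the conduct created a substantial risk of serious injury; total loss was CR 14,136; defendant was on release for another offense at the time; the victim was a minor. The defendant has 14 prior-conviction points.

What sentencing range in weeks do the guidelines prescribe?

300-344 weeks

Base offense level for trafficking in stolen goods: 10.
R2 applies (level before this adjustment is 10 ≥ 8, so +4): 10 + 4 = 14.
R3 applies: 14 + 2 = 16.
R4 applies: 16 + 2 = 18.
R5 applies: 18 + 3 = 21.
R6 applies: 21 + 2 = 23.
R7 applies: 23 + 1 = 24.
Level 24 exceeds the maximum of 23; capped at 23.
Final offense level: 23.
Criminal history: 14 prior points → Category D (14).
Level 23 falls in the 17-23 band.
Grid: Level 17-23 × Category D = 300-344 weeks.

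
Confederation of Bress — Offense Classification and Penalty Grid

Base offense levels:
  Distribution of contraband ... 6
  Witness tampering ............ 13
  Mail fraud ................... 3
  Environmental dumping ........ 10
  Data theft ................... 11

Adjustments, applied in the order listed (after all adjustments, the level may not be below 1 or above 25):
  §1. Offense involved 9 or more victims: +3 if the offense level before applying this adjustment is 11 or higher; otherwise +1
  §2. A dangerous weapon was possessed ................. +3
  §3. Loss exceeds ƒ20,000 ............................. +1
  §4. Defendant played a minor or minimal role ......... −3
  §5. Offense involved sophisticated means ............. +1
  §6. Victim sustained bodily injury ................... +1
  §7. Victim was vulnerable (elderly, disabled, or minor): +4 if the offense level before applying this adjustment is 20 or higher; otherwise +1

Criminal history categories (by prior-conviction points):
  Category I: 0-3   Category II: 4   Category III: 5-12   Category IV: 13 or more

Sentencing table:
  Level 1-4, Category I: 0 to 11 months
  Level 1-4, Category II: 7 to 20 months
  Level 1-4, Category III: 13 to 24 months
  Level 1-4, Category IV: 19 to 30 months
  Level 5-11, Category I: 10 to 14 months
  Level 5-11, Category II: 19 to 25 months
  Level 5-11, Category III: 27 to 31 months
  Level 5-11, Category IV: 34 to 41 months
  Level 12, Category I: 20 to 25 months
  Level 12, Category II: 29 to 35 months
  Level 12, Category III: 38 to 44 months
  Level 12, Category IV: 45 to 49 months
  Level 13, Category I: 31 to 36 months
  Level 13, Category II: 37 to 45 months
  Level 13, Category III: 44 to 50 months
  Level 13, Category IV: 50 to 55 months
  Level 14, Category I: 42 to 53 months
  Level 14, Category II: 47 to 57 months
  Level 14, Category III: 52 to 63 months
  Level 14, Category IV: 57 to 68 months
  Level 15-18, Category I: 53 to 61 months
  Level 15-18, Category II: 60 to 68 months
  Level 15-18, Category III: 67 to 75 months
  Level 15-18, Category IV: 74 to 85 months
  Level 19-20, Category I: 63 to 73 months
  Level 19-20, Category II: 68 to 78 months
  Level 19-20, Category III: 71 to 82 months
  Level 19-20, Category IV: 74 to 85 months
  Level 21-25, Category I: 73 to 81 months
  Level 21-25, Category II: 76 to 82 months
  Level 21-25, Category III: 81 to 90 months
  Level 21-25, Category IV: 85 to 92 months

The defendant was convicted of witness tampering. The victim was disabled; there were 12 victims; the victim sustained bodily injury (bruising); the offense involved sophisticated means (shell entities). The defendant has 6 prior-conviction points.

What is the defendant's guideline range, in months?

Base offense level for witness tampering: 13.
§1 applies (level before this adjustment is 13 ≥ 11, so +3): 13 + 3 = 16.
§5 applies: 16 + 1 = 17.
§6 applies: 17 + 1 = 18.
§7 applies (level before this adjustment is 18 < 20, so +1): 18 + 1 = 19.
Final offense level: 19.
Criminal history: 6 prior points → Category III (5-12).
Level 19 falls in the 19-20 band.
Grid: Level 19-20 × Category III = 71-82 months.

71-82 months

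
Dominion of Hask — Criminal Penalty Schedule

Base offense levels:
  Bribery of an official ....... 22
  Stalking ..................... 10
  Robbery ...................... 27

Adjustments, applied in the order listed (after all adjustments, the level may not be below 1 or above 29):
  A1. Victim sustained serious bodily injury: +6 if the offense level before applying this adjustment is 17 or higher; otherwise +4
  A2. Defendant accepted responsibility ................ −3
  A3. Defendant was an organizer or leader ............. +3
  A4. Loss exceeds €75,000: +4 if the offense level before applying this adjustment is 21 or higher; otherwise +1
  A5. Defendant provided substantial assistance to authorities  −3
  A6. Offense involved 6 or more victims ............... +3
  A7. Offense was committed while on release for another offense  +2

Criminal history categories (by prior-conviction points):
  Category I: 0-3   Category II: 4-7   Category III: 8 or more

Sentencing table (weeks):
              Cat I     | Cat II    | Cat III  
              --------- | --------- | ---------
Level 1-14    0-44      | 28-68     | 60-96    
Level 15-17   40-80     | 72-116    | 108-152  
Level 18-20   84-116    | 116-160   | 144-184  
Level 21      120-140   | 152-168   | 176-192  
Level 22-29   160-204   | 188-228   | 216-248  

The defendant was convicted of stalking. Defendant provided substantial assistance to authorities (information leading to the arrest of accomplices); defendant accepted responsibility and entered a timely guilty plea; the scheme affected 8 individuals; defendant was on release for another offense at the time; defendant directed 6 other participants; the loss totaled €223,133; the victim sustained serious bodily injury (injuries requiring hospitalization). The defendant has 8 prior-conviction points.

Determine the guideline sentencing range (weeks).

108-152 weeks

Base offense level for stalking: 10.
A1 applies (level before this adjustment is 10 < 17, so +4): 10 + 4 = 14.
A2 applies: 14 − 3 = 11.
A3 applies: 11 + 3 = 14.
A4 applies (level before this adjustment is 14 < 21, so +1): 14 + 1 = 15.
A5 applies: 15 − 3 = 12.
A6 applies: 12 + 3 = 15.
A7 applies: 15 + 2 = 17.
Final offense level: 17.
Criminal history: 8 prior points → Category III (8+).
Level 17 falls in the 15-17 band.
Grid: Level 15-17 × Category III = 108-152 weeks.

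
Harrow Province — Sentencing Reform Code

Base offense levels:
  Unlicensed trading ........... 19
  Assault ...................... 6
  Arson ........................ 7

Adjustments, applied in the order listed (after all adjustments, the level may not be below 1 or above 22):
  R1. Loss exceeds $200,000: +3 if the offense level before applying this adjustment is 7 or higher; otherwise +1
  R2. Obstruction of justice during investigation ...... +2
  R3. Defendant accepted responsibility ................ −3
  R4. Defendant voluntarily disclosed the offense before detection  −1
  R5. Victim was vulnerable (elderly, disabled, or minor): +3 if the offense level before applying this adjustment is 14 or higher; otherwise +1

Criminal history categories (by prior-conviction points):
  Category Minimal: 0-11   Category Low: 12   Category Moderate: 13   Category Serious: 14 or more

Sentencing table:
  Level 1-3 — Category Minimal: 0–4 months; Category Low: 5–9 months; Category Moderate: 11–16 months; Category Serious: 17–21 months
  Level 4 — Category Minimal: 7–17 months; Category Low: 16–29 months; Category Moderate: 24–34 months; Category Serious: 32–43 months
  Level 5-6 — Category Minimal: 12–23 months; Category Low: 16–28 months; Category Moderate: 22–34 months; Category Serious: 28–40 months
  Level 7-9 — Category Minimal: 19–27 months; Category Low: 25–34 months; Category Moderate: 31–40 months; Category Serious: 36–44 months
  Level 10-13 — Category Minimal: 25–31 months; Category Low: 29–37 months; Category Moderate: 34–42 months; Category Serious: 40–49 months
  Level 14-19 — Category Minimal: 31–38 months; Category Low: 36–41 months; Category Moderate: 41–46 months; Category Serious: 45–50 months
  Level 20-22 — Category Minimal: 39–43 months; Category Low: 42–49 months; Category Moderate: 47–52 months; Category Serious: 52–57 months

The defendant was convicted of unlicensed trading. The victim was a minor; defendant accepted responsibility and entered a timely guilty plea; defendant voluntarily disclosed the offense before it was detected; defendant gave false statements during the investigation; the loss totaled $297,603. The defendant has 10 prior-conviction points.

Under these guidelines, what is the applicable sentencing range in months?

39-43 months

Base offense level for unlicensed trading: 19.
R1 applies (level before this adjustment is 19 ≥ 7, so +3): 19 + 3 = 22.
R2 applies: 22 + 2 = 24.
R3 applies: 24 − 3 = 21.
R4 applies: 21 − 1 = 20.
R5 applies (level before this adjustment is 20 ≥ 14, so +3): 20 + 3 = 23.
Level 23 exceeds the maximum of 22; capped at 22.
Final offense level: 22.
Criminal history: 10 prior points → Category Minimal (0-11).
Level 22 falls in the 20-22 band.
Grid: Level 20-22 × Category Minimal = 39-43 months.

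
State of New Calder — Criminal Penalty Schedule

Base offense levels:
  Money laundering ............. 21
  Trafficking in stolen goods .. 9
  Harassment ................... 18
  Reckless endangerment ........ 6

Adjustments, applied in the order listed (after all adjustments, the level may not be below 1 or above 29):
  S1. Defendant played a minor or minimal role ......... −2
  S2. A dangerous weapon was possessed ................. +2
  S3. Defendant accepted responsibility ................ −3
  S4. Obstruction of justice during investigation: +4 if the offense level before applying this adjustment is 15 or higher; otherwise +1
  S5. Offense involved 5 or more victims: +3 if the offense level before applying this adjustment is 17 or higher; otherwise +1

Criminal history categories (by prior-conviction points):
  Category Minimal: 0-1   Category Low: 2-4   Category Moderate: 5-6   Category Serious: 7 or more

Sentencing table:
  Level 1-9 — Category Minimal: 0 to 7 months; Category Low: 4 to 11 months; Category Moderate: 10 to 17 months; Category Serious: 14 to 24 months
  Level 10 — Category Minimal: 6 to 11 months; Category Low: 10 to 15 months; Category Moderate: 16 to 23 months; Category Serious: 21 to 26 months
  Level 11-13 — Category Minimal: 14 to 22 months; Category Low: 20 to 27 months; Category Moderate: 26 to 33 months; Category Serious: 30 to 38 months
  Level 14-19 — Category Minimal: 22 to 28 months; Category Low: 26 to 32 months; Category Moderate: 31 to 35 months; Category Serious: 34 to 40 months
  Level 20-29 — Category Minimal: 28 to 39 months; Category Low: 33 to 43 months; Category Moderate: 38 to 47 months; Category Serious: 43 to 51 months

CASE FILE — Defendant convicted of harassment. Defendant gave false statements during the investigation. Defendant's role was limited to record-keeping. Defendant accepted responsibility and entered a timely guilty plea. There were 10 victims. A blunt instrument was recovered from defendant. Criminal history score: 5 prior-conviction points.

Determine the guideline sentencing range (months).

38-47 months

Base offense level for harassment: 18.
S1 applies: 18 − 2 = 16.
S2 applies: 16 + 2 = 18.
S3 applies: 18 − 3 = 15.
S4 applies (level before this adjustment is 15 ≥ 15, so +4): 15 + 4 = 19.
S5 applies (level before this adjustment is 19 ≥ 17, so +3): 19 + 3 = 22.
Final offense level: 22.
Criminal history: 5 prior points → Category Moderate (5-6).
Level 22 falls in the 20-29 band.
Grid: Level 20-29 × Category Moderate = 38-47 months.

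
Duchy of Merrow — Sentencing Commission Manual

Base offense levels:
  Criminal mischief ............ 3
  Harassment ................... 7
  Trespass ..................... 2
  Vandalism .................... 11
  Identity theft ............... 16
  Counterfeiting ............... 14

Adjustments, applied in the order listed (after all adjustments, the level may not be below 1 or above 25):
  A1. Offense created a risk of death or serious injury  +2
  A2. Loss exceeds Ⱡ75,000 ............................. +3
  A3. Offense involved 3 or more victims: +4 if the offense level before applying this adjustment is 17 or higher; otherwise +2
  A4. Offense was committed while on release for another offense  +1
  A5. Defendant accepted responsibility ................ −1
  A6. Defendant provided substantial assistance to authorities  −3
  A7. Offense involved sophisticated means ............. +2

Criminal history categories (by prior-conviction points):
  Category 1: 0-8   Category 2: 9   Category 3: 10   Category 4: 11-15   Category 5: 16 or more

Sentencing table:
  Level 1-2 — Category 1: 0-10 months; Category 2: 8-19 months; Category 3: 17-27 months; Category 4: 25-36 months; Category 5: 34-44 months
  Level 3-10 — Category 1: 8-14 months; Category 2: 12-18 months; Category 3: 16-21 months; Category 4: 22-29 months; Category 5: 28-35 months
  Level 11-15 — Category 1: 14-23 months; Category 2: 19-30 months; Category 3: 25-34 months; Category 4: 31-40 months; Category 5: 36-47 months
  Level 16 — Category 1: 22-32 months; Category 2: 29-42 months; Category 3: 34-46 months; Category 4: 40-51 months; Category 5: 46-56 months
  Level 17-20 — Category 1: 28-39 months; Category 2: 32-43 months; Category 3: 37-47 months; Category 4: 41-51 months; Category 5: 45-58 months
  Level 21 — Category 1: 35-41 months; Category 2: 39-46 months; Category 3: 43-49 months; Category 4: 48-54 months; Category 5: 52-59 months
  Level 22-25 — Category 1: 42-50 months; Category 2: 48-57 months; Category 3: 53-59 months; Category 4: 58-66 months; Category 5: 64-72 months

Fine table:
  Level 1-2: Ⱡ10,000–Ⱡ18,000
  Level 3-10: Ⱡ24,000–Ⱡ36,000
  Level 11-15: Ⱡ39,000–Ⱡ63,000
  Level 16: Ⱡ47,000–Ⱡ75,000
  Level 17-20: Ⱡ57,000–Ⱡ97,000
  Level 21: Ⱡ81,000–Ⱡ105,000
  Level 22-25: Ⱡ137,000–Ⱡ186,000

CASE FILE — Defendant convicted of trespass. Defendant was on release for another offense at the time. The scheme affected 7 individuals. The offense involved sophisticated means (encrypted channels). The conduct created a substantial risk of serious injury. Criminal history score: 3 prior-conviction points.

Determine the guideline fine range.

Ⱡ24,000–Ⱡ36,000

Base offense level for trespass: 2.
A1 applies: 2 + 2 = 4.
A2 does not apply.
A3 applies (level before this adjustment is 4 < 17, so +2): 4 + 2 = 6.
A4 applies: 6 + 1 = 7.
A5 does not apply.
A7 applies: 7 + 2 = 9.
Final offense level: 9.
Level 9 falls in the 3-10 band.
Fine table: Level 3-10 → Ⱡ24,000–Ⱡ36,000.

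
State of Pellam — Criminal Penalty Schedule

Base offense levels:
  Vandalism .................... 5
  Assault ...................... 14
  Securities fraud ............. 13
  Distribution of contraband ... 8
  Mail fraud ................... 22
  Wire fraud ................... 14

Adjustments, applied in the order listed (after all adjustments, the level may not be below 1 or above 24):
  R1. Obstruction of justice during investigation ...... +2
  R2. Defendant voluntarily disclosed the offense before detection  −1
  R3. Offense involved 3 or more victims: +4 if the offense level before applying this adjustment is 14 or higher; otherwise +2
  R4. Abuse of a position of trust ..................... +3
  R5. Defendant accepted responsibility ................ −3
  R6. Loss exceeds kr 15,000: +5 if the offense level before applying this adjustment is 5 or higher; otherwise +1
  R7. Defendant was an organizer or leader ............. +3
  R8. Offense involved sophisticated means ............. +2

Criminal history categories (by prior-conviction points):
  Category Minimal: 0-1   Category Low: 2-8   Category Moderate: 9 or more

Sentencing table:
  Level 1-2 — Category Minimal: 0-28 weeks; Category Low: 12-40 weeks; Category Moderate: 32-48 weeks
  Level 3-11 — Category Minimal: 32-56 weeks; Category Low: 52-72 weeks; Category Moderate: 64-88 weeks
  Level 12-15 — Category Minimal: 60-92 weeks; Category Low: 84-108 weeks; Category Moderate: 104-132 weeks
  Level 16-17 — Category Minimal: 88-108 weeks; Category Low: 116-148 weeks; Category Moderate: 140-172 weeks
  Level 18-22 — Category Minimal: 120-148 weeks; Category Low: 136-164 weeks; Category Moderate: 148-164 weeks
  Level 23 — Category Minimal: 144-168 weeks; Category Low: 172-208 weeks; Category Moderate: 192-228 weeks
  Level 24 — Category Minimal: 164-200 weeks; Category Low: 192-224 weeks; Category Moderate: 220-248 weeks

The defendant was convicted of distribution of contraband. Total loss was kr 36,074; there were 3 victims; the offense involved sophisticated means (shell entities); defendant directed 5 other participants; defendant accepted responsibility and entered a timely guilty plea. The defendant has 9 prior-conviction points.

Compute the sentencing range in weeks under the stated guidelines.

Base offense level for distribution of contraband: 8.
R2 does not apply.
R3 applies (level before this adjustment is 8 < 14, so +2): 8 + 2 = 10.
R5 applies: 10 − 3 = 7.
R6 applies (level before this adjustment is 7 ≥ 5, so +5): 7 + 5 = 12.
R7 applies: 12 + 3 = 15.
R8 applies: 15 + 2 = 17.
Final offense level: 17.
Criminal history: 9 prior points → Category Moderate (9+).
Level 17 falls in the 16-17 band.
Grid: Level 16-17 × Category Moderate = 140-172 weeks.

140-172 weeks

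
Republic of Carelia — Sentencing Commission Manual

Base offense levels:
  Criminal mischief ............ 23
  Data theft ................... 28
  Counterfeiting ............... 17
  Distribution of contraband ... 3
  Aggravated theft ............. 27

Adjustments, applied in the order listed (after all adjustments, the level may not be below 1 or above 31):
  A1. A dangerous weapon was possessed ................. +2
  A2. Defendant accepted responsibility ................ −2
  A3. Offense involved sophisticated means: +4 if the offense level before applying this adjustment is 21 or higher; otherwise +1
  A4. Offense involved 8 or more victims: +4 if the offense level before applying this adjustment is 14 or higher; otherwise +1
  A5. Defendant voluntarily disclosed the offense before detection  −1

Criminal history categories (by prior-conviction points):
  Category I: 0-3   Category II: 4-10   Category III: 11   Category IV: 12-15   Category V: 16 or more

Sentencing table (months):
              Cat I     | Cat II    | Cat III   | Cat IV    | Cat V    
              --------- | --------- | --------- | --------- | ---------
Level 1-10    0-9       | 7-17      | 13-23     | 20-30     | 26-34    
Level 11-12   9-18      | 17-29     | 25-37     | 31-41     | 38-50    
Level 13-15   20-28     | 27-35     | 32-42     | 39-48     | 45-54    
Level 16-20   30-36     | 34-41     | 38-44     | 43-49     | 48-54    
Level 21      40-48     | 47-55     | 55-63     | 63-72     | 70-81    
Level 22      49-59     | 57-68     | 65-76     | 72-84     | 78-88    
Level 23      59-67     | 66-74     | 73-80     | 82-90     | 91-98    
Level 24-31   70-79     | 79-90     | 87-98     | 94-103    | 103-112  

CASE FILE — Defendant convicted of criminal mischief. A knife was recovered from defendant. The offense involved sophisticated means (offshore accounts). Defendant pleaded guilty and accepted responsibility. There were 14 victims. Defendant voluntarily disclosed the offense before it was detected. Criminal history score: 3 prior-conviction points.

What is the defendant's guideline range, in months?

Base offense level for criminal mischief: 23.
A1 applies: 23 + 2 = 25.
A2 applies: 25 − 2 = 23.
A3 applies (level before this adjustment is 23 ≥ 21, so +4): 23 + 4 = 27.
A4 applies (level before this adjustment is 27 ≥ 14, so +4): 27 + 4 = 31.
A5 applies: 31 − 1 = 30.
Final offense level: 30.
Criminal history: 3 prior points → Category I (0-3).
Level 30 falls in the 24-31 band.
Grid: Level 24-31 × Category I = 70-79 months.

70-79 months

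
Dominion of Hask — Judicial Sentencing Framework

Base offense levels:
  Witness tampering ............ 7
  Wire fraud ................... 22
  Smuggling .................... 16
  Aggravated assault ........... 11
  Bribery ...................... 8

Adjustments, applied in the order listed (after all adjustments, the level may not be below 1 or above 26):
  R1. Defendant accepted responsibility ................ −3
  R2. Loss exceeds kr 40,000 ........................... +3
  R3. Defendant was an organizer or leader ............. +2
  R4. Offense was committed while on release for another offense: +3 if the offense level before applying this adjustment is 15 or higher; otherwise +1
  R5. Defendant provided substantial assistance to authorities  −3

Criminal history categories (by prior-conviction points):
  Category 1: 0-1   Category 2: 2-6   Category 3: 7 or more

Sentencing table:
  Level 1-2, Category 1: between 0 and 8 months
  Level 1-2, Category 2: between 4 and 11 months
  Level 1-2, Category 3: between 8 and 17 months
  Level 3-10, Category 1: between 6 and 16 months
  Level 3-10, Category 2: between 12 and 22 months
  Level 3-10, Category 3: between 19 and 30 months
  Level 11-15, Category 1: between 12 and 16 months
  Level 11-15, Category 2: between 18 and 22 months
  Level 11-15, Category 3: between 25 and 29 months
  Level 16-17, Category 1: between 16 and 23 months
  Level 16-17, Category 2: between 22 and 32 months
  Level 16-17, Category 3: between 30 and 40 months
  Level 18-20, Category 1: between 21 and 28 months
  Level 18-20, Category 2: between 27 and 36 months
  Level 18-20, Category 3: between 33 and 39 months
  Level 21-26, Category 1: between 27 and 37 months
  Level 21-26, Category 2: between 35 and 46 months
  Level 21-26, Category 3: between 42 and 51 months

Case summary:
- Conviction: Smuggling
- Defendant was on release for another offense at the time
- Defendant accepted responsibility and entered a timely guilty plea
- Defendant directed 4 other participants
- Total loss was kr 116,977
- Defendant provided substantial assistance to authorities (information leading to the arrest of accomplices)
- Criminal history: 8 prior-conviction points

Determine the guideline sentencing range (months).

33-39 months

Base offense level for smuggling: 16.
R1 applies: 16 − 3 = 13.
R2 applies: 13 + 3 = 16.
R3 applies: 16 + 2 = 18.
R4 applies (level before this adjustment is 18 ≥ 15, so +3): 18 + 3 = 21.
R5 applies: 21 − 3 = 18.
Final offense level: 18.
Criminal history: 8 prior points → Category 3 (7+).
Level 18 falls in the 18-20 band.
Grid: Level 18-20 × Category 3 = 33-39 months.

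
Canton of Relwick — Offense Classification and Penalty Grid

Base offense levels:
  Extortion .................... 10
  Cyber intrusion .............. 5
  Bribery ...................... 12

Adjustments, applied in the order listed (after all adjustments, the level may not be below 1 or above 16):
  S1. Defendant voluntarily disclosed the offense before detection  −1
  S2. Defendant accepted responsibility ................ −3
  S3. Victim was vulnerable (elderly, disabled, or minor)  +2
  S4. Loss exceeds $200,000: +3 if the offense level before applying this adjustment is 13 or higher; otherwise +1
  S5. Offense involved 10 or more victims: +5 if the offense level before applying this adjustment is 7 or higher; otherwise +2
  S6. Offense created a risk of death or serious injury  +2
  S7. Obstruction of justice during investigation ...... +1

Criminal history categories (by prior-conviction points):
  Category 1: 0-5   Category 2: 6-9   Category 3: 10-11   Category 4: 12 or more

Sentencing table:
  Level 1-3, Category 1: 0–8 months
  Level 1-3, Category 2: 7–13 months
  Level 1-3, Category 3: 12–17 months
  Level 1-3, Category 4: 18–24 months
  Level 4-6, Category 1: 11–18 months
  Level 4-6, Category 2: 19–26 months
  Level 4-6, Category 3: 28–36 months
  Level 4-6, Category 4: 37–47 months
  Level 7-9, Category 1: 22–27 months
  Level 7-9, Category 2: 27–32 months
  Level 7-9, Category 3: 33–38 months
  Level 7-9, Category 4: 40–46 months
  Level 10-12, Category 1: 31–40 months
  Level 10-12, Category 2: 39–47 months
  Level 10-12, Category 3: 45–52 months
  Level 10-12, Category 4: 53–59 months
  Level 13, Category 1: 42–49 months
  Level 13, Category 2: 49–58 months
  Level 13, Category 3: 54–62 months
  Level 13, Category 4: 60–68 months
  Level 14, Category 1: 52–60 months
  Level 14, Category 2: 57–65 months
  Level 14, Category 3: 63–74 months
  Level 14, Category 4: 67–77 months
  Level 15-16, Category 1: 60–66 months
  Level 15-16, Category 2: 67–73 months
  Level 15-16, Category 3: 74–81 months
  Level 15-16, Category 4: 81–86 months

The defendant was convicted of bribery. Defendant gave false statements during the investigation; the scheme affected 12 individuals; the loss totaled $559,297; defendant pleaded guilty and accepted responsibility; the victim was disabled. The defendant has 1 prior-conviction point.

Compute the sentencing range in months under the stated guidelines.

60-66 months

Base offense level for bribery: 12.
S1 does not apply.
S2 applies: 12 − 3 = 9.
S3 applies: 9 + 2 = 11.
S4 applies (level before this adjustment is 11 < 13, so +1): 11 + 1 = 12.
S5 applies (level before this adjustment is 12 ≥ 7, so +5): 12 + 5 = 17.
S7 applies: 17 + 1 = 18.
Level 18 exceeds the maximum of 16; capped at 16.
Final offense level: 16.
Criminal history: 1 prior point → Category 1 (0-5).
Level 16 falls in the 15-16 band.
Grid: Level 15-16 × Category 1 = 60-66 months.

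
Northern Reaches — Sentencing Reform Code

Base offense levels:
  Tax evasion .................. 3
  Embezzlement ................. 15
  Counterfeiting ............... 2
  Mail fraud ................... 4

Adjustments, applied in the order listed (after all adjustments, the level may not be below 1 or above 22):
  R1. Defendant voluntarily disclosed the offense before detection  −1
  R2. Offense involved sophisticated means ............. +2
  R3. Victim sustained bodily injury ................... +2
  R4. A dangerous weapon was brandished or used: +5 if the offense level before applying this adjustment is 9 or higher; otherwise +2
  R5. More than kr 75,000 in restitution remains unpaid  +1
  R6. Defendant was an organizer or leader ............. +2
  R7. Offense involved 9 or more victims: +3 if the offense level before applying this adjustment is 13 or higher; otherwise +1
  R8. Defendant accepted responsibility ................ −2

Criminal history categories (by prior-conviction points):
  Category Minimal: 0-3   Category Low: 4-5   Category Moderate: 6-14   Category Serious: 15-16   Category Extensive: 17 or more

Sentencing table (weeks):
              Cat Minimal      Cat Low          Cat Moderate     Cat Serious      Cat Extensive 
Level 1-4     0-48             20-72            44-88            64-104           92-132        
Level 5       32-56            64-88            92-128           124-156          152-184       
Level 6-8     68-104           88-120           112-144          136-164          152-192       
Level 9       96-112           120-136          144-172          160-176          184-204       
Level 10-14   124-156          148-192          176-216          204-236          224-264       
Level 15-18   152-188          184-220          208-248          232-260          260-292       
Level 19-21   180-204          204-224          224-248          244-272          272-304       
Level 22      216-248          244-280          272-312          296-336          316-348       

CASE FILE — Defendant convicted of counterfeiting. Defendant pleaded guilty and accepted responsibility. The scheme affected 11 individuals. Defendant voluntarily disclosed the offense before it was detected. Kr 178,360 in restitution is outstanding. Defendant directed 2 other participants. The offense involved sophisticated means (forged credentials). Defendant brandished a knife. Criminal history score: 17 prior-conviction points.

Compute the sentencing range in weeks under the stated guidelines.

152-192 weeks

Base offense level for counterfeiting: 2.
R1 applies: 2 − 1 = 1.
R2 applies: 1 + 2 = 3.
R3 does not apply.
R4 applies (level before this adjustment is 3 < 9, so +2): 3 + 2 = 5.
R5 applies: 5 + 1 = 6.
R6 applies: 6 + 2 = 8.
R7 applies (level before this adjustment is 8 < 13, so +1): 8 + 1 = 9.
R8 applies: 9 − 2 = 7.
Final offense level: 7.
Criminal history: 17 prior points → Category Extensive (17+).
Level 7 falls in the 6-8 band.
Grid: Level 6-8 × Category Extensive = 152-192 weeks.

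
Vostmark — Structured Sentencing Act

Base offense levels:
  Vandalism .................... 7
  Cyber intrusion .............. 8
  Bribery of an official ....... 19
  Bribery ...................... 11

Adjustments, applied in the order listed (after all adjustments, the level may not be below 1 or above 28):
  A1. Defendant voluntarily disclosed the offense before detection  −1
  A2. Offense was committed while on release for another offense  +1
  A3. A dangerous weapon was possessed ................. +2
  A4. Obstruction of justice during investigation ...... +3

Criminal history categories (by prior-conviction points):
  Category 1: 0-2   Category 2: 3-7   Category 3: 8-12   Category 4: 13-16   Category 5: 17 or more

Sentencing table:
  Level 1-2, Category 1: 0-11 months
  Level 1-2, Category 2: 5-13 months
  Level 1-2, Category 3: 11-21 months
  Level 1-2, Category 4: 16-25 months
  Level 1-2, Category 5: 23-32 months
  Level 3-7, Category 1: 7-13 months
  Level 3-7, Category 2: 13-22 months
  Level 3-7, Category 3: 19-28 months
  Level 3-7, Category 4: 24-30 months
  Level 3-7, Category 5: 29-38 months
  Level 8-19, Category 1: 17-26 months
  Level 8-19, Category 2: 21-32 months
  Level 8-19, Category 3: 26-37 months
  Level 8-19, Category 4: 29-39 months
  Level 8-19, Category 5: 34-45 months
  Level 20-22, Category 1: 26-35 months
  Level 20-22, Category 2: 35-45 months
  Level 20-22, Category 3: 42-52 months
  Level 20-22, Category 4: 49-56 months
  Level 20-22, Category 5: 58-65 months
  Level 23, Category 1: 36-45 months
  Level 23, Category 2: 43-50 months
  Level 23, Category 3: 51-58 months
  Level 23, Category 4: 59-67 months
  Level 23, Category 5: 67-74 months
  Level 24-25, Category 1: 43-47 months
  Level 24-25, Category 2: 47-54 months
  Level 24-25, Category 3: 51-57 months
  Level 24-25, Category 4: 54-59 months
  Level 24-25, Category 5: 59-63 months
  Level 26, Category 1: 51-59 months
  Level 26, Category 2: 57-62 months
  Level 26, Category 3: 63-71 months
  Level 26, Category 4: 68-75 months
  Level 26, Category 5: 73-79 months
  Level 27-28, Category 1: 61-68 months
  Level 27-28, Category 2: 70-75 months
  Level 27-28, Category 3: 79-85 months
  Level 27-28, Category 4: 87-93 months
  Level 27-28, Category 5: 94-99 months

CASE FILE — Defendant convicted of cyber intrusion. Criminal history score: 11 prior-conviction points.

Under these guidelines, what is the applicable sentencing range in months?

Base offense level for cyber intrusion: 8.
Final offense level: 8.
Criminal history: 11 prior points → Category 3 (8-12).
Level 8 falls in the 8-19 band.
Grid: Level 8-19 × Category 3 = 26-37 months.

26-37 months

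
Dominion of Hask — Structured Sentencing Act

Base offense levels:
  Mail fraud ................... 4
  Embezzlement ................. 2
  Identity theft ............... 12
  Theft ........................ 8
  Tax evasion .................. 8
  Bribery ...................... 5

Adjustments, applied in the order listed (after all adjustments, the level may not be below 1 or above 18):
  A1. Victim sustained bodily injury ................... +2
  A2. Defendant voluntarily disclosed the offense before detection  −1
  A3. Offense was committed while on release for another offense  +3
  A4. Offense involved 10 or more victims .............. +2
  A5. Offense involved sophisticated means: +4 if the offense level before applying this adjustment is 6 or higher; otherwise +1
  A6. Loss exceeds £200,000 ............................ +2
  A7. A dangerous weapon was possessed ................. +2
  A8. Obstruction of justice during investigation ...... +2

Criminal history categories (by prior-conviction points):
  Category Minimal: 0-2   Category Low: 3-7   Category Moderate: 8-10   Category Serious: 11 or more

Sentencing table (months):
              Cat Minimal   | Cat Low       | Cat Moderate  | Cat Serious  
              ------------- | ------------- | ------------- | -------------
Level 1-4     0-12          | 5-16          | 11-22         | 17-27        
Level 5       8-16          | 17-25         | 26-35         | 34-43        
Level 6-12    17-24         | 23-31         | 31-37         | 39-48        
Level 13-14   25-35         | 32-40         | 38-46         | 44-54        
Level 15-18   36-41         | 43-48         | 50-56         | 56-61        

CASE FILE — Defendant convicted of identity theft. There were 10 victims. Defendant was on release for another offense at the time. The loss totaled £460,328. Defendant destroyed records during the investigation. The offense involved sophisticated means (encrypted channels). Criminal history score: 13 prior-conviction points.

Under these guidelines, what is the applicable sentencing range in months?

56-61 months

Base offense level for identity theft: 12.
A3 applies: 12 + 3 = 15.
A4 applies: 15 + 2 = 17.
A5 applies (level before this adjustment is 17 ≥ 6, so +4): 17 + 4 = 21.
A6 applies: 21 + 2 = 23.
A7 does not apply.
A8 applies: 23 + 2 = 25.
Level 25 exceeds the maximum of 18; capped at 18.
Final offense level: 18.
Criminal history: 13 prior points → Category Serious (11+).
Level 18 falls in the 15-18 band.
Grid: Level 15-18 × Category Serious = 56-61 months.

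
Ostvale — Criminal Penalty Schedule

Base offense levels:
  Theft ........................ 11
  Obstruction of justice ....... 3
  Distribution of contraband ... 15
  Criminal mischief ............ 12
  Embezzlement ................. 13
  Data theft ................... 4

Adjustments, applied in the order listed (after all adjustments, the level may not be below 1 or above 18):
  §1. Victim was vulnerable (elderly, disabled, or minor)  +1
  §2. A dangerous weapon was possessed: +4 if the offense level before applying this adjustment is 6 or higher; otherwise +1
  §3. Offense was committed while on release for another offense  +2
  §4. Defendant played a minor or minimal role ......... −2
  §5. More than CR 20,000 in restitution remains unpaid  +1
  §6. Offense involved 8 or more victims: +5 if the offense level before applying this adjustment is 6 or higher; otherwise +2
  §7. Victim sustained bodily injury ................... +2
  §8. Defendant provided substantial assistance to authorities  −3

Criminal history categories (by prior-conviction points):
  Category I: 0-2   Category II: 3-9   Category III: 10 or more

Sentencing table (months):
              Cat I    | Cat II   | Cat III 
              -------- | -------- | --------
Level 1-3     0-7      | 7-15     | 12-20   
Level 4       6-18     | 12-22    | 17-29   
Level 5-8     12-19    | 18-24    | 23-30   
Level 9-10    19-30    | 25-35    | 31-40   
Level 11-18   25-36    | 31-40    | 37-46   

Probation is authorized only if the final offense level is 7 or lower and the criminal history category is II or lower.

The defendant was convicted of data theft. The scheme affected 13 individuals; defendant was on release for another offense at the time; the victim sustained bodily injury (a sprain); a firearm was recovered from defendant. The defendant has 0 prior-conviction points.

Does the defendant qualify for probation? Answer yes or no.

Base offense level for data theft: 4.
§1 does not apply.
§2 applies (level before this adjustment is 4 < 6, so +1): 4 + 1 = 5.
§3 applies: 5 + 2 = 7.
§4 does not apply.
§5 does not apply.
§6 applies (level before this adjustment is 7 ≥ 6, so +5): 7 + 5 = 12.
§7 applies: 12 + 2 = 14.
§8 does not apply.
Final offense level: 14.
Criminal history: 0 prior points → Category I (0-2).
Level 14 falls in the 11-18 band.
Grid: Level 11-18 × Category I = 25-36 months.
Probation check: level 14 > 7 and category I ≤ II → not eligible.

No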